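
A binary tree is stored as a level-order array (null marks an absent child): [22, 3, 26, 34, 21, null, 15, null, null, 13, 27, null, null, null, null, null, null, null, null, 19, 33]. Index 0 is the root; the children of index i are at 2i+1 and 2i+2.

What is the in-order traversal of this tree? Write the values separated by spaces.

In-order visits the left subtree, then the node, then the right subtree.
At 22: go left to 3.
  At 3: go left to 34.
    34 is a leaf — visit 34.
  Visit 3.
  At 3: go right to 21.
    At 21: go left to 13.
      At 13: go left to 19.
        19 is a leaf — visit 19.
      Visit 13.
      At 13: go right to 33.
        33 is a leaf — visit 33.
    Visit 21.
    At 21: go right to 27.
      27 is a leaf — visit 27.
Visit 22.
At 22: go right to 26.
  At 26: no left child.
  Visit 26.
  At 26: go right to 15.
    15 is a leaf — visit 15.

34 3 19 13 33 21 27 22 26 15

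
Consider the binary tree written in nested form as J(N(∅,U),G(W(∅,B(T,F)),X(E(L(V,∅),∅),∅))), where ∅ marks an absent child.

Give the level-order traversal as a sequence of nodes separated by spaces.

Level-order visits nodes level by level from the root, left to right within each level.
Level 0: J
Level 1: N, G
Level 2: U, W, X
Level 3: B, E
Level 4: T, F, L
Level 5: V

J N G U W X B E T F L V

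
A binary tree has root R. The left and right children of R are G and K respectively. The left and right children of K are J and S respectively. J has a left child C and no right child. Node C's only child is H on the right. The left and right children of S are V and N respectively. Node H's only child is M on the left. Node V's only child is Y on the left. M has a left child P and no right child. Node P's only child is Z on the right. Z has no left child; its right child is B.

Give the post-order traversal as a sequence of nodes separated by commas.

Post-order visits the left subtree, then the right subtree, then the node.
At R: go left to G.
  G is a leaf — visit G.
At R: go right to K.
  At K: go left to J.
    At J: go left to C.
      At C: no left child.
      At C: go right to H.
        At H: go left to M.
          At M: go left to P.
            At P: no left child.
            At P: go right to Z.
              At Z: no left child.
              At Z: go right to B.
                B is a leaf — visit B.
              Visit Z.
            Visit P.
          At M: no right child.
          Visit M.
        At H: no right child.
        Visit H.
      Visit C.
    At J: no right child.
    Visit J.
  At K: go right to S.
    At S: go left to V.
      At V: go left to Y.
        Y is a leaf — visit Y.
      At V: no right child.
      Visit V.
    At S: go right to N.
      N is a leaf — visit N.
    Visit S.
  Visit K.
Visit R.

G, B, Z, P, M, H, C, J, Y, V, N, S, K, R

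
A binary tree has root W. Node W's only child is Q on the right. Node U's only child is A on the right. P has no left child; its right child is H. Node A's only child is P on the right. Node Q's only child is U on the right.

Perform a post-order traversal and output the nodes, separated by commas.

Post-order visits the left subtree, then the right subtree, then the node.
At W: no left child.
At W: go right to Q.
  At Q: no left child.
  At Q: go right to U.
    At U: no left child.
    At U: go right to A.
      At A: no left child.
      At A: go right to P.
        At P: no left child.
        At P: go right to H.
          H is a leaf — visit H.
        Visit P.
      Visit A.
    Visit U.
  Visit Q.
Visit W.

H, P, A, U, Q, W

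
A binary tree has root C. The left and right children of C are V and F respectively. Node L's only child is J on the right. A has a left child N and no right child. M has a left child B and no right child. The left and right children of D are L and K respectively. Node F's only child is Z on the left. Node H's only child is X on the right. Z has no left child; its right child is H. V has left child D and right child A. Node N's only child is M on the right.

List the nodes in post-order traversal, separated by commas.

Post-order visits the left subtree, then the right subtree, then the node.
At C: go left to V.
  At V: go left to D.
    At D: go left to L.
      At L: no left child.
      At L: go right to J.
        J is a leaf — visit J.
      Visit L.
    At D: go right to K.
      K is a leaf — visit K.
    Visit D.
  At V: go right to A.
    At A: go left to N.
      At N: no left child.
      At N: go right to M.
        At M: go left to B.
          B is a leaf — visit B.
        At M: no right child.
        Visit M.
      Visit N.
    At A: no right child.
    Visit A.
  Visit V.
At C: go right to F.
  At F: go left to Z.
    At Z: no left child.
    At Z: go right to H.
      At H: no left child.
      At H: go right to X.
        X is a leaf — visit X.
      Visit H.
    Visit Z.
  At F: no right child.
  Visit F.
Visit C.

J, L, K, D, B, M, N, A, V, X, H, Z, F, C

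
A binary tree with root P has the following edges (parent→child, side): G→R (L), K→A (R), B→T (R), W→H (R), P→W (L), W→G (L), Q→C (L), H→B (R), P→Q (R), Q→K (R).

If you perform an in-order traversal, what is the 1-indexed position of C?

In-order visits the left subtree, then the node, then the right subtree.
At P: go left to W.
  At W: go left to G.
    At G: go left to R.
      R is a leaf — visit R.
    Visit G.
    At G: no right child.
  Visit W.
  At W: go right to H.
    At H: no left child.
    Visit H.
    At H: go right to B.
      At B: no left child.
      Visit B.
      At B: go right to T.
        T is a leaf — visit T.
Visit P.
At P: go right to Q.
  At Q: go left to C.
    C is a leaf — visit C.
  Visit Q.
  At Q: go right to K.
    At K: no left child.
    Visit K.
    At K: go right to A.
      A is a leaf — visit A.
Full in-order sequence: R, G, W, H, B, T, P, C, Q, K, A.

8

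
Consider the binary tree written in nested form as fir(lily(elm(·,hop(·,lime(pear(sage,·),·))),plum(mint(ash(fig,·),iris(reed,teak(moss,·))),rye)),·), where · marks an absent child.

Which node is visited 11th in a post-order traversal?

Post-order visits the left subtree, then the right subtree, then the node.
At fir: go left to lily.
  At lily: go left to elm.
    At elm: no left child.
    At elm: go right to hop.
      At hop: no left child.
      At hop: go right to lime.
        At lime: go left to pear.
          At pear: go left to sage.
            sage is a leaf — visit sage.
          At pear: no right child.
          Visit pear.
        At lime: no right child.
        Visit lime.
      Visit hop.
    Visit elm.
  At lily: go right to plum.
    At plum: go left to mint.
      At mint: go left to ash.
        At ash: go left to fig.
          fig is a leaf — visit fig.
        At ash: no right child.
        Visit ash.
      At mint: go right to iris.
        At iris: go left to reed.
          reed is a leaf — visit reed.
        At iris: go right to teak.
          At teak: go left to moss.
            moss is a leaf — visit moss.
          At teak: no right child.
          Visit teak.
        Visit iris.
      Visit mint.
    At plum: go right to rye.
      rye is a leaf — visit rye.
    Visit plum.
  Visit lily.
At fir: no right child.
Visit fir.
Full post-order sequence: sage, pear, lime, hop, elm, fig, ash, reed, moss, teak, iris, mint, rye, plum, lily, fir.

iris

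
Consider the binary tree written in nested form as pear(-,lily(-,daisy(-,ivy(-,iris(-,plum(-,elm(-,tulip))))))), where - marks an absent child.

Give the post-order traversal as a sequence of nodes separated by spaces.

Post-order visits the left subtree, then the right subtree, then the node.
At pear: no left child.
At pear: go right to lily.
  At lily: no left child.
  At lily: go right to daisy.
    At daisy: no left child.
    At daisy: go right to ivy.
      At ivy: no left child.
      At ivy: go right to iris.
        At iris: no left child.
        At iris: go right to plum.
          At plum: no left child.
          At plum: go right to elm.
            At elm: no left child.
            At elm: go right to tulip.
              tulip is a leaf — visit tulip.
            Visit elm.
          Visit plum.
        Visit iris.
      Visit ivy.
    Visit daisy.
  Visit lily.
Visit pear.

tulip elm plum iris ivy daisy lily pear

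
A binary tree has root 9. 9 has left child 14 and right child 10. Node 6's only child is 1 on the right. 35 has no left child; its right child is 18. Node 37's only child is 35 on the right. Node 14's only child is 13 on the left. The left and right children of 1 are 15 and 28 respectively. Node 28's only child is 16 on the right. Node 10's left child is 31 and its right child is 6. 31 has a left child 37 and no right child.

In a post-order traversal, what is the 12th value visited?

10

Post-order visits the left subtree, then the right subtree, then the node.
At 9: go left to 14.
  At 14: go left to 13.
    13 is a leaf — visit 13.
  At 14: no right child.
  Visit 14.
At 9: go right to 10.
  At 10: go left to 31.
    At 31: go left to 37.
      At 37: no left child.
      At 37: go right to 35.
        At 35: no left child.
        At 35: go right to 18.
          18 is a leaf — visit 18.
        Visit 35.
      Visit 37.
    At 31: no right child.
    Visit 31.
  At 10: go right to 6.
    At 6: no left child.
    At 6: go right to 1.
      At 1: go left to 15.
        15 is a leaf — visit 15.
      At 1: go right to 28.
        At 28: no left child.
        At 28: go right to 16.
          16 is a leaf — visit 16.
        Visit 28.
      Visit 1.
    Visit 6.
  Visit 10.
Visit 9.
Full post-order sequence: 13, 14, 18, 35, 37, 31, 15, 16, 28, 1, 6, 10, 9.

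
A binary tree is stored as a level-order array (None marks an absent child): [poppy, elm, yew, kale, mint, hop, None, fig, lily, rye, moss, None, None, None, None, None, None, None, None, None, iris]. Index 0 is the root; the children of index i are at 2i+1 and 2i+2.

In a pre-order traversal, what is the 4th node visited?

Pre-order visits the node, then its left subtree, then its right subtree.
Visit poppy.
At poppy: go left to elm.
  Visit elm.
  At elm: go left to kale.
    Visit kale.
    At kale: go left to fig.
      fig is a leaf — visit fig.
    At kale: go right to lily.
      lily is a leaf — visit lily.
  At elm: go right to mint.
    Visit mint.
    At mint: go left to rye.
      Visit rye.
      At rye: no left child.
      At rye: go right to iris.
        iris is a leaf — visit iris.
    At mint: go right to moss.
      moss is a leaf — visit moss.
At poppy: go right to yew.
  Visit yew.
  At yew: go left to hop.
    hop is a leaf — visit hop.
  At yew: no right child.
Full pre-order sequence: poppy, elm, kale, fig, lily, mint, rye, iris, moss, yew, hop.

fig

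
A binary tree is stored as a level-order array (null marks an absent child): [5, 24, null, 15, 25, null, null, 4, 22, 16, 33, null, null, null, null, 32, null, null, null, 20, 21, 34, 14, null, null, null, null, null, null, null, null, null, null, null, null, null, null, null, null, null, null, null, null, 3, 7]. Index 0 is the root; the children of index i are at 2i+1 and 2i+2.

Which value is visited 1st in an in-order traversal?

32

In-order visits the left subtree, then the node, then the right subtree.
At 5: go left to 24.
  At 24: go left to 15.
    At 15: go left to 4.
      At 4: go left to 32.
        32 is a leaf — visit 32.
      Visit 4.
      At 4: no right child.
    Visit 15.
    At 15: go right to 22.
      22 is a leaf — visit 22.
  Visit 24.
  At 24: go right to 25.
    At 25: go left to 16.
      At 16: go left to 20.
        20 is a leaf — visit 20.
      Visit 16.
      At 16: go right to 21.
        21 is a leaf — visit 21.
    Visit 25.
    At 25: go right to 33.
      At 33: go left to 34.
        At 34: go left to 3.
          3 is a leaf — visit 3.
        Visit 34.
        At 34: go right to 7.
          7 is a leaf — visit 7.
      Visit 33.
      At 33: go right to 14.
        14 is a leaf — visit 14.
Visit 5.
At 5: no right child.
Full in-order sequence: 32, 4, 15, 22, 24, 20, 16, 21, 25, 3, 34, 7, 33, 14, 5.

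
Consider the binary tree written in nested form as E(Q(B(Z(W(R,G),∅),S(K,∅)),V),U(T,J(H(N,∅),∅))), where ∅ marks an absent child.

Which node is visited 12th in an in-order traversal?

U

In-order visits the left subtree, then the node, then the right subtree.
At E: go left to Q.
  At Q: go left to B.
    At B: go left to Z.
      At Z: go left to W.
        At W: go left to R.
          R is a leaf — visit R.
        Visit W.
        At W: go right to G.
          G is a leaf — visit G.
      Visit Z.
      At Z: no right child.
    Visit B.
    At B: go right to S.
      At S: go left to K.
        K is a leaf — visit K.
      Visit S.
      At S: no right child.
  Visit Q.
  At Q: go right to V.
    V is a leaf — visit V.
Visit E.
At E: go right to U.
  At U: go left to T.
    T is a leaf — visit T.
  Visit U.
  At U: go right to J.
    At J: go left to H.
      At H: go left to N.
        N is a leaf — visit N.
      Visit H.
      At H: no right child.
    Visit J.
    At J: no right child.
Full in-order sequence: R, W, G, Z, B, K, S, Q, V, E, T, U, N, H, J.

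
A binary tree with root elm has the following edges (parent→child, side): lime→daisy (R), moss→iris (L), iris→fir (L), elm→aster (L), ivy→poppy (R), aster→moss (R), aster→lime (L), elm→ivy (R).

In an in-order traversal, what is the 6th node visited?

moss

In-order visits the left subtree, then the node, then the right subtree.
At elm: go left to aster.
  At aster: go left to lime.
    At lime: no left child.
    Visit lime.
    At lime: go right to daisy.
      daisy is a leaf — visit daisy.
  Visit aster.
  At aster: go right to moss.
    At moss: go left to iris.
      At iris: go left to fir.
        fir is a leaf — visit fir.
      Visit iris.
      At iris: no right child.
    Visit moss.
    At moss: no right child.
Visit elm.
At elm: go right to ivy.
  At ivy: no left child.
  Visit ivy.
  At ivy: go right to poppy.
    poppy is a leaf — visit poppy.
Full in-order sequence: lime, daisy, aster, fir, iris, moss, elm, ivy, poppy.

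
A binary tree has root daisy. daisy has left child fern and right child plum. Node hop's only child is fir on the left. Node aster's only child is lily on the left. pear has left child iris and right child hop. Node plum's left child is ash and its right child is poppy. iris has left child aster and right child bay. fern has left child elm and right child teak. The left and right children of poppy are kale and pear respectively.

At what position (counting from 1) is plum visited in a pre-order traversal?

5

Pre-order visits the node, then its left subtree, then its right subtree.
Visit daisy.
At daisy: go left to fern.
  Visit fern.
  At fern: go left to elm.
    elm is a leaf — visit elm.
  At fern: go right to teak.
    teak is a leaf — visit teak.
At daisy: go right to plum.
  Visit plum.
  At plum: go left to ash.
    ash is a leaf — visit ash.
  At plum: go right to poppy.
    Visit poppy.
    At poppy: go left to kale.
      kale is a leaf — visit kale.
    At poppy: go right to pear.
      Visit pear.
      At pear: go left to iris.
        Visit iris.
        At iris: go left to aster.
          Visit aster.
          At aster: go left to lily.
            lily is a leaf — visit lily.
          At aster: no right child.
        At iris: go right to bay.
          bay is a leaf — visit bay.
      At pear: go right to hop.
        Visit hop.
        At hop: go left to fir.
          fir is a leaf — visit fir.
        At hop: no right child.
Full pre-order sequence: daisy, fern, elm, teak, plum, ash, poppy, kale, pear, iris, aster, lily, bay, hop, fir.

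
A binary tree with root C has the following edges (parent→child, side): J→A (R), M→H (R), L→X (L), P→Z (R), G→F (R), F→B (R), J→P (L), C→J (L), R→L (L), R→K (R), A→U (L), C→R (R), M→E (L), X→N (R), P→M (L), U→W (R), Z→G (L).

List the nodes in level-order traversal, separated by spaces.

Level-order visits nodes level by level from the root, left to right within each level.
Level 0: C
Level 1: J, R
Level 2: P, A, L, K
Level 3: M, Z, U, X
Level 4: E, H, G, W, N
Level 5: F
Level 6: B

C J R P A L K M Z U X E H G W N F B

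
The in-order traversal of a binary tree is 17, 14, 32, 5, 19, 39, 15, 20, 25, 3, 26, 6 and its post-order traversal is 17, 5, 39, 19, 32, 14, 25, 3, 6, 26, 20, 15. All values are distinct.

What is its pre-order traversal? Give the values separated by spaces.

15 14 17 32 19 5 39 20 26 3 25 6

The last element of post-order is the root; it splits in-order into left and right subtrees.
Root 15: left subtree has 6 nodes {17, 14, 32, 5, 19, 39}, right has 5 {20, 25, 3, 26, 6}.
  Root 14: left subtree has 1 node {17}, right has 4 {32, 5, 19, 39}.
    Root 32: left subtree has 0 nodes { }, right has 3 {5, 19, 39}.
      Root 19: left subtree has 1 node {5}, right has 1 {39}.
  Root 20: left subtree has 0 nodes { }, right has 4 {25, 3, 26, 6}.
    Root 26: left subtree has 2 nodes {25, 3}, right has 1 {6}.
      Root 3: left subtree has 1 node {25}, right has 0 { }.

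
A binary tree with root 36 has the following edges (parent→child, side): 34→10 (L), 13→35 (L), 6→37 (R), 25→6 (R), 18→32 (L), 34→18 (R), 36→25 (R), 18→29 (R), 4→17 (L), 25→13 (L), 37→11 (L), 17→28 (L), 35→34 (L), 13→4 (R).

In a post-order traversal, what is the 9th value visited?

4

Post-order visits the left subtree, then the right subtree, then the node.
At 36: no left child.
At 36: go right to 25.
  At 25: go left to 13.
    At 13: go left to 35.
      At 35: go left to 34.
        At 34: go left to 10.
          10 is a leaf — visit 10.
        At 34: go right to 18.
          At 18: go left to 32.
            32 is a leaf — visit 32.
          At 18: go right to 29.
            29 is a leaf — visit 29.
          Visit 18.
        Visit 34.
      At 35: no right child.
      Visit 35.
    At 13: go right to 4.
      At 4: go left to 17.
        At 17: go left to 28.
          28 is a leaf — visit 28.
        At 17: no right child.
        Visit 17.
      At 4: no right child.
      Visit 4.
    Visit 13.
  At 25: go right to 6.
    At 6: no left child.
    At 6: go right to 37.
      At 37: go left to 11.
        11 is a leaf — visit 11.
      At 37: no right child.
      Visit 37.
    Visit 6.
  Visit 25.
Visit 36.
Full post-order sequence: 10, 32, 29, 18, 34, 35, 28, 17, 4, 13, 11, 37, 6, 25, 36.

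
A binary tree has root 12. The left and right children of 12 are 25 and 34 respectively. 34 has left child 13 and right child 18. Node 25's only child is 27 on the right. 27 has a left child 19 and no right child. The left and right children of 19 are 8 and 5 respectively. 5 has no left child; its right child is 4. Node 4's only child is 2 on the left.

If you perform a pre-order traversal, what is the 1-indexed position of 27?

3

Pre-order visits the node, then its left subtree, then its right subtree.
Visit 12.
At 12: go left to 25.
  Visit 25.
  At 25: no left child.
  At 25: go right to 27.
    Visit 27.
    At 27: go left to 19.
      Visit 19.
      At 19: go left to 8.
        8 is a leaf — visit 8.
      At 19: go right to 5.
        Visit 5.
        At 5: no left child.
        At 5: go right to 4.
          Visit 4.
          At 4: go left to 2.
            2 is a leaf — visit 2.
          At 4: no right child.
    At 27: no right child.
At 12: go right to 34.
  Visit 34.
  At 34: go left to 13.
    13 is a leaf — visit 13.
  At 34: go right to 18.
    18 is a leaf — visit 18.
Full pre-order sequence: 12, 25, 27, 19, 8, 5, 4, 2, 34, 13, 18.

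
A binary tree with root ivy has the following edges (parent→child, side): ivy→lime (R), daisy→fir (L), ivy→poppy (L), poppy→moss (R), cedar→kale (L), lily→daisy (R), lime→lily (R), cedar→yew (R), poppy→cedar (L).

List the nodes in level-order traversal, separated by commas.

Level-order visits nodes level by level from the root, left to right within each level.
Level 0: ivy
Level 1: poppy, lime
Level 2: cedar, moss, lily
Level 3: kale, yew, daisy
Level 4: fir

ivy, poppy, lime, cedar, moss, lily, kale, yew, daisy, fir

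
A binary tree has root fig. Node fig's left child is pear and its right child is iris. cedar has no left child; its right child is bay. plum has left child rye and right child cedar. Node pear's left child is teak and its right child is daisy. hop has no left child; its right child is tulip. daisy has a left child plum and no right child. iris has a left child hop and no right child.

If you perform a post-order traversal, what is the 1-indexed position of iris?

10

Post-order visits the left subtree, then the right subtree, then the node.
At fig: go left to pear.
  At pear: go left to teak.
    teak is a leaf — visit teak.
  At pear: go right to daisy.
    At daisy: go left to plum.
      At plum: go left to rye.
        rye is a leaf — visit rye.
      At plum: go right to cedar.
        At cedar: no left child.
        At cedar: go right to bay.
          bay is a leaf — visit bay.
        Visit cedar.
      Visit plum.
    At daisy: no right child.
    Visit daisy.
  Visit pear.
At fig: go right to iris.
  At iris: go left to hop.
    At hop: no left child.
    At hop: go right to tulip.
      tulip is a leaf — visit tulip.
    Visit hop.
  At iris: no right child.
  Visit iris.
Visit fig.
Full post-order sequence: teak, rye, bay, cedar, plum, daisy, pear, tulip, hop, iris, fig.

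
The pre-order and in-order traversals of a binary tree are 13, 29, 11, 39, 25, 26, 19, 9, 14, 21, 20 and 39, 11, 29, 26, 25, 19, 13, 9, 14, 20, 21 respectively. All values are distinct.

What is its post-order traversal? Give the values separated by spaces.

39 11 26 19 25 29 20 21 14 9 13

The first element of pre-order is the root; it splits in-order into left and right subtrees.
Root 13: left subtree has 6 nodes {39, 11, 29, 26, 25, 19}, right has 4 {9, 14, 20, 21}.
  Root 29: left subtree has 2 nodes {39, 11}, right has 3 {26, 25, 19}.
    Root 11: left subtree has 1 node {39}, right has 0 { }.
    Root 25: left subtree has 1 node {26}, right has 1 {19}.
  Root 9: left subtree has 0 nodes { }, right has 3 {14, 20, 21}.
    Root 14: left subtree has 0 nodes { }, right has 2 {20, 21}.
      Root 21: left subtree has 1 node {20}, right has 0 { }.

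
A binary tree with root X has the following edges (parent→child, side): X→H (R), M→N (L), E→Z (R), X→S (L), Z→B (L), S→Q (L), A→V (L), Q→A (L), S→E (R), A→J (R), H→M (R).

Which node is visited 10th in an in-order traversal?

H

In-order visits the left subtree, then the node, then the right subtree.
At X: go left to S.
  At S: go left to Q.
    At Q: go left to A.
      At A: go left to V.
        V is a leaf — visit V.
      Visit A.
      At A: go right to J.
        J is a leaf — visit J.
    Visit Q.
    At Q: no right child.
  Visit S.
  At S: go right to E.
    At E: no left child.
    Visit E.
    At E: go right to Z.
      At Z: go left to B.
        B is a leaf — visit B.
      Visit Z.
      At Z: no right child.
Visit X.
At X: go right to H.
  At H: no left child.
  Visit H.
  At H: go right to M.
    At M: go left to N.
      N is a leaf — visit N.
    Visit M.
    At M: no right child.
Full in-order sequence: V, A, J, Q, S, E, B, Z, X, H, N, M.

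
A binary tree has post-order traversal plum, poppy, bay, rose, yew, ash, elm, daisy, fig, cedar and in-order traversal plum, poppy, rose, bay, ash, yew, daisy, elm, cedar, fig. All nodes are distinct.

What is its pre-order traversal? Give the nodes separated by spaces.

The last element of post-order is the root; it splits in-order into left and right subtrees.
Root cedar: left subtree has 8 nodes {plum, poppy, rose, bay, ash, yew, daisy, elm}, right has 1 {fig}.
  Root daisy: left subtree has 6 nodes {plum, poppy, rose, bay, ash, yew}, right has 1 {elm}.
    Root ash: left subtree has 4 nodes {plum, poppy, rose, bay}, right has 1 {yew}.
      Root rose: left subtree has 2 nodes {plum, poppy}, right has 1 {bay}.
        Root poppy: left subtree has 1 node {plum}, right has 0 { }.

cedar daisy ash rose poppy plum bay yew elm fig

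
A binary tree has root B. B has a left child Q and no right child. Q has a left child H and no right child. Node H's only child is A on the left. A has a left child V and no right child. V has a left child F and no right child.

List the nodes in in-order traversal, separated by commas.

F, V, A, H, Q, B

In-order visits the left subtree, then the node, then the right subtree.
At B: go left to Q.
  At Q: go left to H.
    At H: go left to A.
      At A: go left to V.
        At V: go left to F.
          F is a leaf — visit F.
        Visit V.
        At V: no right child.
      Visit A.
      At A: no right child.
    Visit H.
    At H: no right child.
  Visit Q.
  At Q: no right child.
Visit B.
At B: no right child.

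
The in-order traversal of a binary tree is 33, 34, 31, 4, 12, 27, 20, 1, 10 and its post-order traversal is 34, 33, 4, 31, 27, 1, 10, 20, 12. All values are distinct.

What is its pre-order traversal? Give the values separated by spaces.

12 31 33 34 4 20 27 10 1

The last element of post-order is the root; it splits in-order into left and right subtrees.
Root 12: left subtree has 4 nodes {33, 34, 31, 4}, right has 4 {27, 20, 1, 10}.
  Root 31: left subtree has 2 nodes {33, 34}, right has 1 {4}.
    Root 33: left subtree has 0 nodes { }, right has 1 {34}.
  Root 20: left subtree has 1 node {27}, right has 2 {1, 10}.
    Root 10: left subtree has 1 node {1}, right has 0 { }.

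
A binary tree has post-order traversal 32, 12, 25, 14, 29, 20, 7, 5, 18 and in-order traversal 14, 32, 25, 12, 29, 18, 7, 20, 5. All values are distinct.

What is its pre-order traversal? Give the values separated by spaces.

The last element of post-order is the root; it splits in-order into left and right subtrees.
Root 18: left subtree has 5 nodes {14, 32, 25, 12, 29}, right has 3 {7, 20, 5}.
  Root 29: left subtree has 4 nodes {14, 32, 25, 12}, right has 0 { }.
    Root 14: left subtree has 0 nodes { }, right has 3 {32, 25, 12}.
      Root 25: left subtree has 1 node {32}, right has 1 {12}.
  Root 5: left subtree has 2 nodes {7, 20}, right has 0 { }.
    Root 7: left subtree has 0 nodes { }, right has 1 {20}.

18 29 14 25 32 12 5 7 20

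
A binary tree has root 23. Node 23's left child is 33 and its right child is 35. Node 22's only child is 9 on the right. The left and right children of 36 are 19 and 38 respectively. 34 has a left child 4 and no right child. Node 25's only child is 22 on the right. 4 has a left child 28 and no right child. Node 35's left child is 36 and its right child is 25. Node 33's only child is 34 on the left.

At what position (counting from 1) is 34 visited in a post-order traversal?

Post-order visits the left subtree, then the right subtree, then the node.
At 23: go left to 33.
  At 33: go left to 34.
    At 34: go left to 4.
      At 4: go left to 28.
        28 is a leaf — visit 28.
      At 4: no right child.
      Visit 4.
    At 34: no right child.
    Visit 34.
  At 33: no right child.
  Visit 33.
At 23: go right to 35.
  At 35: go left to 36.
    At 36: go left to 19.
      19 is a leaf — visit 19.
    At 36: go right to 38.
      38 is a leaf — visit 38.
    Visit 36.
  At 35: go right to 25.
    At 25: no left child.
    At 25: go right to 22.
      At 22: no left child.
      At 22: go right to 9.
        9 is a leaf — visit 9.
      Visit 22.
    Visit 25.
  Visit 35.
Visit 23.
Full post-order sequence: 28, 4, 34, 33, 19, 38, 36, 9, 22, 25, 35, 23.

3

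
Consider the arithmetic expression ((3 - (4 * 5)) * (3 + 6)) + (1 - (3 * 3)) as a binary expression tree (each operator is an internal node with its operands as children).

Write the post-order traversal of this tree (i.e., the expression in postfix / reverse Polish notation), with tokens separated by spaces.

3 4 5 * - 3 6 + * 1 3 3 * - +

Post-order on an expression tree gives postfix notation: for each operator, emit left operand, right operand, then the operator.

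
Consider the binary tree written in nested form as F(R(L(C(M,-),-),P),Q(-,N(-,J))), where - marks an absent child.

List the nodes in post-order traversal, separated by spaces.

Post-order visits the left subtree, then the right subtree, then the node.
At F: go left to R.
  At R: go left to L.
    At L: go left to C.
      At C: go left to M.
        M is a leaf — visit M.
      At C: no right child.
      Visit C.
    At L: no right child.
    Visit L.
  At R: go right to P.
    P is a leaf — visit P.
  Visit R.
At F: go right to Q.
  At Q: no left child.
  At Q: go right to N.
    At N: no left child.
    At N: go right to J.
      J is a leaf — visit J.
    Visit N.
  Visit Q.
Visit F.

M C L P R J N Q F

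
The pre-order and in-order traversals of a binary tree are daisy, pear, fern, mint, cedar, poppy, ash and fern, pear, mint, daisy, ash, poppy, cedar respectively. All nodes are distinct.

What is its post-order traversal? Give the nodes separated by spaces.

fern mint pear ash poppy cedar daisy

The first element of pre-order is the root; it splits in-order into left and right subtrees.
Root daisy: left subtree has 3 nodes {fern, pear, mint}, right has 3 {ash, poppy, cedar}.
  Root pear: left subtree has 1 node {fern}, right has 1 {mint}.
  Root cedar: left subtree has 2 nodes {ash, poppy}, right has 0 { }.
    Root poppy: left subtree has 1 node {ash}, right has 0 { }.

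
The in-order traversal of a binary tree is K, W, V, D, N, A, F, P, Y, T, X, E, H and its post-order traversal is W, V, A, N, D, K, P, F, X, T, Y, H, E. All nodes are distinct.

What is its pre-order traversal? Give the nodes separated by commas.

The last element of post-order is the root; it splits in-order into left and right subtrees.
Root E: left subtree has 11 nodes {K, W, V, D, N, A, F, P, Y, T, X}, right has 1 {H}.
  Root Y: left subtree has 8 nodes {K, W, V, D, N, A, F, P}, right has 2 {T, X}.
    Root F: left subtree has 6 nodes {K, W, V, D, N, A}, right has 1 {P}.
      Root K: left subtree has 0 nodes { }, right has 5 {W, V, D, N, A}.
        Root D: left subtree has 2 nodes {W, V}, right has 2 {N, A}.
          Root V: left subtree has 1 node {W}, right has 0 { }.
          Root N: left subtree has 0 nodes { }, right has 1 {A}.
    Root T: left subtree has 0 nodes { }, right has 1 {X}.

E, Y, F, K, D, V, W, N, A, P, T, X, H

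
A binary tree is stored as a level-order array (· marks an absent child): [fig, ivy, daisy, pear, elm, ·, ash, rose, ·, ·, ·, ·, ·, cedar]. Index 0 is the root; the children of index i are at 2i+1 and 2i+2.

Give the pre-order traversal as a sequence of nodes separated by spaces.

fig ivy pear rose elm daisy ash cedar

Pre-order visits the node, then its left subtree, then its right subtree.
Visit fig.
At fig: go left to ivy.
  Visit ivy.
  At ivy: go left to pear.
    Visit pear.
    At pear: go left to rose.
      rose is a leaf — visit rose.
    At pear: no right child.
  At ivy: go right to elm.
    elm is a leaf — visit elm.
At fig: go right to daisy.
  Visit daisy.
  At daisy: no left child.
  At daisy: go right to ash.
    Visit ash.
    At ash: go left to cedar.
      cedar is a leaf — visit cedar.
    At ash: no right child.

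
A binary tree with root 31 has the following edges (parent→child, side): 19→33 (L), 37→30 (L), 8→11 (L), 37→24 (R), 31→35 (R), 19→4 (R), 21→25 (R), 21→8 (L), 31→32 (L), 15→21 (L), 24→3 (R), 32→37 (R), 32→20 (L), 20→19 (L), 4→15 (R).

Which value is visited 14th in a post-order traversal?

32

Post-order visits the left subtree, then the right subtree, then the node.
At 31: go left to 32.
  At 32: go left to 20.
    At 20: go left to 19.
      At 19: go left to 33.
        33 is a leaf — visit 33.
      At 19: go right to 4.
        At 4: no left child.
        At 4: go right to 15.
          At 15: go left to 21.
            At 21: go left to 8.
              At 8: go left to 11.
                11 is a leaf — visit 11.
              At 8: no right child.
              Visit 8.
            At 21: go right to 25.
              25 is a leaf — visit 25.
            Visit 21.
          At 15: no right child.
          Visit 15.
        Visit 4.
      Visit 19.
    At 20: no right child.
    Visit 20.
  At 32: go right to 37.
    At 37: go left to 30.
      30 is a leaf — visit 30.
    At 37: go right to 24.
      At 24: no left child.
      At 24: go right to 3.
        3 is a leaf — visit 3.
      Visit 24.
    Visit 37.
  Visit 32.
At 31: go right to 35.
  35 is a leaf — visit 35.
Visit 31.
Full post-order sequence: 33, 11, 8, 25, 21, 15, 4, 19, 20, 30, 3, 24, 37, 32, 35, 31.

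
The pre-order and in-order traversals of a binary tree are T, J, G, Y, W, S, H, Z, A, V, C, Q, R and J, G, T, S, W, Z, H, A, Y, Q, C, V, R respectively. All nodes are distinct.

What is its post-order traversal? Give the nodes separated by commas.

The first element of pre-order is the root; it splits in-order into left and right subtrees.
Root T: left subtree has 2 nodes {J, G}, right has 10 {S, W, Z, H, A, Y, Q, C, V, R}.
  Root J: left subtree has 0 nodes { }, right has 1 {G}.
  Root Y: left subtree has 5 nodes {S, W, Z, H, A}, right has 4 {Q, C, V, R}.
    Root W: left subtree has 1 node {S}, right has 3 {Z, H, A}.
      Root H: left subtree has 1 node {Z}, right has 1 {A}.
    Root V: left subtree has 2 nodes {Q, C}, right has 1 {R}.
      Root C: left subtree has 1 node {Q}, right has 0 { }.

G, J, S, Z, A, H, W, Q, C, R, V, Y, T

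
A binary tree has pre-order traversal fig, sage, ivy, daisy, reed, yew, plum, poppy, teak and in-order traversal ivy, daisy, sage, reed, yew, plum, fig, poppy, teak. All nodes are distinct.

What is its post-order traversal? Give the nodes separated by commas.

daisy, ivy, plum, yew, reed, sage, teak, poppy, fig

The first element of pre-order is the root; it splits in-order into left and right subtrees.
Root fig: left subtree has 6 nodes {ivy, daisy, sage, reed, yew, plum}, right has 2 {poppy, teak}.
  Root sage: left subtree has 2 nodes {ivy, daisy}, right has 3 {reed, yew, plum}.
    Root ivy: left subtree has 0 nodes { }, right has 1 {daisy}.
    Root reed: left subtree has 0 nodes { }, right has 2 {yew, plum}.
      Root yew: left subtree has 0 nodes { }, right has 1 {plum}.
  Root poppy: left subtree has 0 nodes { }, right has 1 {teak}.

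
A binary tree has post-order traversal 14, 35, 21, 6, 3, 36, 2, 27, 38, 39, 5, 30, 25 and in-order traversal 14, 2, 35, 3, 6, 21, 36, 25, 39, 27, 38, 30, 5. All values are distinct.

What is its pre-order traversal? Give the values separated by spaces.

25 2 14 36 3 35 6 21 30 39 38 27 5

The last element of post-order is the root; it splits in-order into left and right subtrees.
Root 25: left subtree has 7 nodes {14, 2, 35, 3, 6, 21, 36}, right has 5 {39, 27, 38, 30, 5}.
  Root 2: left subtree has 1 node {14}, right has 5 {35, 3, 6, 21, 36}.
    Root 36: left subtree has 4 nodes {35, 3, 6, 21}, right has 0 { }.
      Root 3: left subtree has 1 node {35}, right has 2 {6, 21}.
        Root 6: left subtree has 0 nodes { }, right has 1 {21}.
  Root 30: left subtree has 3 nodes {39, 27, 38}, right has 1 {5}.
    Root 39: left subtree has 0 nodes { }, right has 2 {27, 38}.
      Root 38: left subtree has 1 node {27}, right has 0 { }.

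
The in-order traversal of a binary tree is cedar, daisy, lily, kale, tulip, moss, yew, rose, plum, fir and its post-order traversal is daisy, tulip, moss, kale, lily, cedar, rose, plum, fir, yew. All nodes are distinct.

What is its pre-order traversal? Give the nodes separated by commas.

yew, cedar, lily, daisy, kale, moss, tulip, fir, plum, rose

The last element of post-order is the root; it splits in-order into left and right subtrees.
Root yew: left subtree has 6 nodes {cedar, daisy, lily, kale, tulip, moss}, right has 3 {rose, plum, fir}.
  Root cedar: left subtree has 0 nodes { }, right has 5 {daisy, lily, kale, tulip, moss}.
    Root lily: left subtree has 1 node {daisy}, right has 3 {kale, tulip, moss}.
      Root kale: left subtree has 0 nodes { }, right has 2 {tulip, moss}.
        Root moss: left subtree has 1 node {tulip}, right has 0 { }.
  Root fir: left subtree has 2 nodes {rose, plum}, right has 0 { }.
    Root plum: left subtree has 1 node {rose}, right has 0 { }.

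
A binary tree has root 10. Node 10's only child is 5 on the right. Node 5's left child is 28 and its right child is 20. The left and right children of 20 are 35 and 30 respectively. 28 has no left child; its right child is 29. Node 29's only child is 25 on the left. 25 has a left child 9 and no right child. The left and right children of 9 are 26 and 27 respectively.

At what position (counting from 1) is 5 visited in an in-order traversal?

In-order visits the left subtree, then the node, then the right subtree.
At 10: no left child.
Visit 10.
At 10: go right to 5.
  At 5: go left to 28.
    At 28: no left child.
    Visit 28.
    At 28: go right to 29.
      At 29: go left to 25.
        At 25: go left to 9.
          At 9: go left to 26.
            26 is a leaf — visit 26.
          Visit 9.
          At 9: go right to 27.
            27 is a leaf — visit 27.
        Visit 25.
        At 25: no right child.
      Visit 29.
      At 29: no right child.
  Visit 5.
  At 5: go right to 20.
    At 20: go left to 35.
      35 is a leaf — visit 35.
    Visit 20.
    At 20: go right to 30.
      30 is a leaf — visit 30.
Full in-order sequence: 10, 28, 26, 9, 27, 25, 29, 5, 35, 20, 30.

8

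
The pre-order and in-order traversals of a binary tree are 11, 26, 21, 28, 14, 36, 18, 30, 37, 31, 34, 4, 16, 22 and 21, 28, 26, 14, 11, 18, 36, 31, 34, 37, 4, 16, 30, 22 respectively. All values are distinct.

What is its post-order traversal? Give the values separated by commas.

28, 21, 14, 26, 18, 34, 31, 16, 4, 37, 22, 30, 36, 11

The first element of pre-order is the root; it splits in-order into left and right subtrees.
Root 11: left subtree has 4 nodes {21, 28, 26, 14}, right has 9 {18, 36, 31, 34, 37, 4, 16, 30, 22}.
  Root 26: left subtree has 2 nodes {21, 28}, right has 1 {14}.
    Root 21: left subtree has 0 nodes { }, right has 1 {28}.
  Root 36: left subtree has 1 node {18}, right has 7 {31, 34, 37, 4, 16, 30, 22}.
    Root 30: left subtree has 5 nodes {31, 34, 37, 4, 16}, right has 1 {22}.
      Root 37: left subtree has 2 nodes {31, 34}, right has 2 {4, 16}.
        Root 31: left subtree has 0 nodes { }, right has 1 {34}.
        Root 4: left subtree has 0 nodes { }, right has 1 {16}.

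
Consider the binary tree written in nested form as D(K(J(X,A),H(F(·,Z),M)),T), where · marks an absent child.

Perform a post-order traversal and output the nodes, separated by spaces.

X A J Z F M H K T D

Post-order visits the left subtree, then the right subtree, then the node.
At D: go left to K.
  At K: go left to J.
    At J: go left to X.
      X is a leaf — visit X.
    At J: go right to A.
      A is a leaf — visit A.
    Visit J.
  At K: go right to H.
    At H: go left to F.
      At F: no left child.
      At F: go right to Z.
        Z is a leaf — visit Z.
      Visit F.
    At H: go right to M.
      M is a leaf — visit M.
    Visit H.
  Visit K.
At D: go right to T.
  T is a leaf — visit T.
Visit D.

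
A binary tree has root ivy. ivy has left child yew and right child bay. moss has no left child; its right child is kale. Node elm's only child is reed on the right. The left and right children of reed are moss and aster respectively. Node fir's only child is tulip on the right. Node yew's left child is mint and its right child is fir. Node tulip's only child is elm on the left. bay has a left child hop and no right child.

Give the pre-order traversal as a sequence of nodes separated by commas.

Pre-order visits the node, then its left subtree, then its right subtree.
Visit ivy.
At ivy: go left to yew.
  Visit yew.
  At yew: go left to mint.
    mint is a leaf — visit mint.
  At yew: go right to fir.
    Visit fir.
    At fir: no left child.
    At fir: go right to tulip.
      Visit tulip.
      At tulip: go left to elm.
        Visit elm.
        At elm: no left child.
        At elm: go right to reed.
          Visit reed.
          At reed: go left to moss.
            Visit moss.
            At moss: no left child.
            At moss: go right to kale.
              kale is a leaf — visit kale.
          At reed: go right to aster.
            aster is a leaf — visit aster.
      At tulip: no right child.
At ivy: go right to bay.
  Visit bay.
  At bay: go left to hop.
    hop is a leaf — visit hop.
  At bay: no right child.

ivy, yew, mint, fir, tulip, elm, reed, moss, kale, aster, bay, hop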